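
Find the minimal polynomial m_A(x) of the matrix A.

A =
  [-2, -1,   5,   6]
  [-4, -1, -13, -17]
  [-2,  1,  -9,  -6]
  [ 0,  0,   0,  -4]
x^3 + 12*x^2 + 48*x + 64

The characteristic polynomial is χ_A(x) = (x + 4)^4, so the eigenvalues are known. The minimal polynomial is
  m_A(x) = Π_λ (x − λ)^{k_λ}
where k_λ is the size of the *largest* Jordan block for λ (equivalently, the smallest k with (A − λI)^k v = 0 for every generalised eigenvector v of λ).

  λ = -4: largest Jordan block has size 3, contributing (x + 4)^3

So m_A(x) = (x + 4)^3 = x^3 + 12*x^2 + 48*x + 64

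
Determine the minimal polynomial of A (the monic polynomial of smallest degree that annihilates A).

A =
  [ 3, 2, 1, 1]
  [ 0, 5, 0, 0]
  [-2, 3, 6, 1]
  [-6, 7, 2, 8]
x^4 - 22*x^3 + 181*x^2 - 660*x + 900

The characteristic polynomial is χ_A(x) = (x - 6)^2*(x - 5)^2, so the eigenvalues are known. The minimal polynomial is
  m_A(x) = Π_λ (x − λ)^{k_λ}
where k_λ is the size of the *largest* Jordan block for λ (equivalently, the smallest k with (A − λI)^k v = 0 for every generalised eigenvector v of λ).

  λ = 5: largest Jordan block has size 2, contributing (x − 5)^2
  λ = 6: largest Jordan block has size 2, contributing (x − 6)^2

So m_A(x) = (x - 6)^2*(x - 5)^2 = x^4 - 22*x^3 + 181*x^2 - 660*x + 900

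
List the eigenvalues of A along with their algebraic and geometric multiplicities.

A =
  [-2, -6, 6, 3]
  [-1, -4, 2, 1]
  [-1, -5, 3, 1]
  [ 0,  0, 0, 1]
λ = -2: alg = 2, geom = 1; λ = 1: alg = 2, geom = 2

Step 1 — factor the characteristic polynomial to read off the algebraic multiplicities:
  χ_A(x) = (x - 1)^2*(x + 2)^2

Step 2 — compute geometric multiplicities via the rank-nullity identity g(λ) = n − rank(A − λI):
  rank(A − (-2)·I) = 3, so dim ker(A − (-2)·I) = n − 3 = 1
  rank(A − (1)·I) = 2, so dim ker(A − (1)·I) = n − 2 = 2

Summary:
  λ = -2: algebraic multiplicity = 2, geometric multiplicity = 1
  λ = 1: algebraic multiplicity = 2, geometric multiplicity = 2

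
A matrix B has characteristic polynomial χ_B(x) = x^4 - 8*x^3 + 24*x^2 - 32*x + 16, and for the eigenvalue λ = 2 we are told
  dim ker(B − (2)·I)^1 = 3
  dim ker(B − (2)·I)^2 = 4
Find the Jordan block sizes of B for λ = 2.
Block sizes for λ = 2: [2, 1, 1]

From the dimensions of kernels of powers, the number of Jordan blocks of size at least j is d_j − d_{j−1} where d_j = dim ker(N^j) (with d_0 = 0). Computing the differences gives [3, 1].
The number of blocks of size exactly k is (#blocks of size ≥ k) − (#blocks of size ≥ k + 1), so the partition is: 2 block(s) of size 1, 1 block(s) of size 2.
In nonincreasing order the block sizes are [2, 1, 1].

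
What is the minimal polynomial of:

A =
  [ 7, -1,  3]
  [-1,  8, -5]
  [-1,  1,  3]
x^3 - 18*x^2 + 108*x - 216

The characteristic polynomial is χ_A(x) = (x - 6)^3, so the eigenvalues are known. The minimal polynomial is
  m_A(x) = Π_λ (x − λ)^{k_λ}
where k_λ is the size of the *largest* Jordan block for λ (equivalently, the smallest k with (A − λI)^k v = 0 for every generalised eigenvector v of λ).

  λ = 6: largest Jordan block has size 3, contributing (x − 6)^3

So m_A(x) = (x - 6)^3 = x^3 - 18*x^2 + 108*x - 216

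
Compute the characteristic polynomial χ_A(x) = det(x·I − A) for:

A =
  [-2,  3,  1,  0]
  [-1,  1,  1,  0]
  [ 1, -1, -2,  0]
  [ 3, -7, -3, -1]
x^4 + 4*x^3 + 6*x^2 + 4*x + 1

Expanding det(x·I − A) (e.g. by cofactor expansion or by noting that A is similar to its Jordan form J, which has the same characteristic polynomial as A) gives
  χ_A(x) = x^4 + 4*x^3 + 6*x^2 + 4*x + 1
which factors as (x + 1)^4. The eigenvalues (with algebraic multiplicities) are λ = -1 with multiplicity 4.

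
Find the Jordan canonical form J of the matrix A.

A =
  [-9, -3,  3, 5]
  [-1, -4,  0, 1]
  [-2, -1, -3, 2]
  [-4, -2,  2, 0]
J_3(-4) ⊕ J_1(-4)

The characteristic polynomial is
  det(x·I − A) = x^4 + 16*x^3 + 96*x^2 + 256*x + 256 = (x + 4)^4

Eigenvalues and multiplicities (the geometric multiplicity of λ is n − rank(A − λI), which equals the number of Jordan blocks for λ):
  λ = -4: algebraic multiplicity = 4, geometric multiplicity = 2

Determining the block sizes for each eigenvalue:
  λ = -4: with am = 4 and gm = 2, the partition is not yet determined (e.g. several partitions of 4 into 2 parts exist). Let N = A − (-4)·I. Computing rank(N^1) = 2, rank(N^2) = 1, rank(N^3) = 0; the number of blocks of size ≥ j is rank(N^{j−1}) − rank(N^j), giving [2, 1, 1]. So we have 1 block(s) of size 3, 1 block(s) of size 1 → block sizes [3, 1]

Assembling the blocks gives a Jordan form
J =
  [-4,  1,  0,  0]
  [ 0, -4,  1,  0]
  [ 0,  0, -4,  0]
  [ 0,  0,  0, -4]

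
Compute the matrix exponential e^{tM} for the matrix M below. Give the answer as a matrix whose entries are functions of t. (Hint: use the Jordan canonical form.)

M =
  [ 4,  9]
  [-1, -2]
e^{tM} =
  [3*t*exp(t) + exp(t), 9*t*exp(t)]
  [-t*exp(t), -3*t*exp(t) + exp(t)]

Strategy: write M = P · J · P⁻¹ where J is a Jordan canonical form, so e^{tM} = P · e^{tJ} · P⁻¹, and e^{tJ} can be computed block-by-block.

M has Jordan form
J =
  [1, 1]
  [0, 1]
(up to reordering of blocks).

Per-block formulas:
  For a 2×2 Jordan block J_2(1): exp(t · J_2(1)) = e^(1t)·(I + t·N), where N is the 2×2 nilpotent shift.

After assembling e^{tJ} and conjugating by P, we get:

e^{tM} =
  [3*t*exp(t) + exp(t), 9*t*exp(t)]
  [-t*exp(t), -3*t*exp(t) + exp(t)]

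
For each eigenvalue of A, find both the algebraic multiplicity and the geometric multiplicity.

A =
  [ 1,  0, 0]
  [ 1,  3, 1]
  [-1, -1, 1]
λ = 1: alg = 1, geom = 1; λ = 2: alg = 2, geom = 1

Step 1 — factor the characteristic polynomial to read off the algebraic multiplicities:
  χ_A(x) = (x - 2)^2*(x - 1)

Step 2 — compute geometric multiplicities via the rank-nullity identity g(λ) = n − rank(A − λI):
  rank(A − (1)·I) = 2, so dim ker(A − (1)·I) = n − 2 = 1
  rank(A − (2)·I) = 2, so dim ker(A − (2)·I) = n − 2 = 1

Summary:
  λ = 1: algebraic multiplicity = 1, geometric multiplicity = 1
  λ = 2: algebraic multiplicity = 2, geometric multiplicity = 1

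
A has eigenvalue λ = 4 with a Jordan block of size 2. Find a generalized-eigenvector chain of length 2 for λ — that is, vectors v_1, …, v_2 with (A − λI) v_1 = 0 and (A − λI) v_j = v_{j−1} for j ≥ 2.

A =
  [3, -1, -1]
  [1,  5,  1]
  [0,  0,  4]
A Jordan chain for λ = 4 of length 2:
v_1 = (-1, 1, 0)ᵀ
v_2 = (1, 0, 0)ᵀ

Let N = A − (4)·I. We want v_2 with N^2 v_2 = 0 but N^1 v_2 ≠ 0; then v_{j-1} := N · v_j for j = 2, …, 2.

Pick v_2 = (1, 0, 0)ᵀ.
Then v_1 = N · v_2 = (-1, 1, 0)ᵀ.

Sanity check: (A − (4)·I) v_1 = (0, 0, 0)ᵀ = 0. ✓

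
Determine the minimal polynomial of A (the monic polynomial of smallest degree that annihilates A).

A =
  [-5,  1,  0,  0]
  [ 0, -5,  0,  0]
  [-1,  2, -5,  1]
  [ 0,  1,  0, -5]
x^2 + 10*x + 25

The characteristic polynomial is χ_A(x) = (x + 5)^4, so the eigenvalues are known. The minimal polynomial is
  m_A(x) = Π_λ (x − λ)^{k_λ}
where k_λ is the size of the *largest* Jordan block for λ (equivalently, the smallest k with (A − λI)^k v = 0 for every generalised eigenvector v of λ).

  λ = -5: largest Jordan block has size 2, contributing (x + 5)^2

So m_A(x) = (x + 5)^2 = x^2 + 10*x + 25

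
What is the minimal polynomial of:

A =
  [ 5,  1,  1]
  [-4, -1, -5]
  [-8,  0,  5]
x^3 - 9*x^2 + 27*x - 27

The characteristic polynomial is χ_A(x) = (x - 3)^3, so the eigenvalues are known. The minimal polynomial is
  m_A(x) = Π_λ (x − λ)^{k_λ}
where k_λ is the size of the *largest* Jordan block for λ (equivalently, the smallest k with (A − λI)^k v = 0 for every generalised eigenvector v of λ).

  λ = 3: largest Jordan block has size 3, contributing (x − 3)^3

So m_A(x) = (x - 3)^3 = x^3 - 9*x^2 + 27*x - 27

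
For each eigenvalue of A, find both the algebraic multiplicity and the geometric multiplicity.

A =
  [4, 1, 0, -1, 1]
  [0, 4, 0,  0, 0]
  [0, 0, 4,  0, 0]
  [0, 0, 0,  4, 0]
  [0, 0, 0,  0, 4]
λ = 4: alg = 5, geom = 4

Step 1 — factor the characteristic polynomial to read off the algebraic multiplicities:
  χ_A(x) = (x - 4)^5

Step 2 — compute geometric multiplicities via the rank-nullity identity g(λ) = n − rank(A − λI):
  rank(A − (4)·I) = 1, so dim ker(A − (4)·I) = n − 1 = 4

Summary:
  λ = 4: algebraic multiplicity = 5, geometric multiplicity = 4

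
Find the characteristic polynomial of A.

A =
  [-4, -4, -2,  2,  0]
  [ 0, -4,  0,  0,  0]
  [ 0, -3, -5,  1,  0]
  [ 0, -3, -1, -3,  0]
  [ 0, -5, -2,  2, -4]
x^5 + 20*x^4 + 160*x^3 + 640*x^2 + 1280*x + 1024

Expanding det(x·I − A) (e.g. by cofactor expansion or by noting that A is similar to its Jordan form J, which has the same characteristic polynomial as A) gives
  χ_A(x) = x^5 + 20*x^4 + 160*x^3 + 640*x^2 + 1280*x + 1024
which factors as (x + 4)^5. The eigenvalues (with algebraic multiplicities) are λ = -4 with multiplicity 5.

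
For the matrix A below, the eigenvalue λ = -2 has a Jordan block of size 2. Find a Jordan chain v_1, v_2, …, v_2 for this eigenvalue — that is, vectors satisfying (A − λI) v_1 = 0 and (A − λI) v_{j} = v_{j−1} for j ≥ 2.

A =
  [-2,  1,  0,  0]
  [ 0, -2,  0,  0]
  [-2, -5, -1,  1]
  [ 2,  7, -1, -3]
A Jordan chain for λ = -2 of length 2:
v_1 = (0, 0, -2, 2)ᵀ
v_2 = (1, 0, 0, 0)ᵀ

Let N = A − (-2)·I. We want v_2 with N^2 v_2 = 0 but N^1 v_2 ≠ 0; then v_{j-1} := N · v_j for j = 2, …, 2.

Pick v_2 = (1, 0, 0, 0)ᵀ.
Then v_1 = N · v_2 = (0, 0, -2, 2)ᵀ.

Sanity check: (A − (-2)·I) v_1 = (0, 0, 0, 0)ᵀ = 0. ✓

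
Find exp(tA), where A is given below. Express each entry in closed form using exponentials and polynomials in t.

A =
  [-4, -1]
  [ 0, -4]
e^{tA} =
  [exp(-4*t), -t*exp(-4*t)]
  [0, exp(-4*t)]

Strategy: write A = P · J · P⁻¹ where J is a Jordan canonical form, so e^{tA} = P · e^{tJ} · P⁻¹, and e^{tJ} can be computed block-by-block.

A has Jordan form
J =
  [-4,  1]
  [ 0, -4]
(up to reordering of blocks).

Per-block formulas:
  For a 2×2 Jordan block J_2(-4): exp(t · J_2(-4)) = e^(-4t)·(I + t·N), where N is the 2×2 nilpotent shift.

After assembling e^{tJ} and conjugating by P, we get:

e^{tA} =
  [exp(-4*t), -t*exp(-4*t)]
  [0, exp(-4*t)]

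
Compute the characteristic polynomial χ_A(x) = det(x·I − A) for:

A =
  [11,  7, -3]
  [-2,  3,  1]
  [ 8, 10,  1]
x^3 - 15*x^2 + 75*x - 125

Expanding det(x·I − A) (e.g. by cofactor expansion or by noting that A is similar to its Jordan form J, which has the same characteristic polynomial as A) gives
  χ_A(x) = x^3 - 15*x^2 + 75*x - 125
which factors as (x - 5)^3. The eigenvalues (with algebraic multiplicities) are λ = 5 with multiplicity 3.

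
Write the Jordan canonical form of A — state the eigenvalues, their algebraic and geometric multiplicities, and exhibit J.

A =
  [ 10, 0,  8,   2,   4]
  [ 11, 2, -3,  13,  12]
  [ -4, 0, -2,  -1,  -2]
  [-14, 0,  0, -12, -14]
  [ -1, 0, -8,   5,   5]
J_1(-5) ⊕ J_3(2) ⊕ J_1(2)

The characteristic polynomial is
  det(x·I − A) = x^5 - 3*x^4 - 16*x^3 + 88*x^2 - 144*x + 80 = (x - 2)^4*(x + 5)

Eigenvalues and multiplicities (the geometric multiplicity of λ is n − rank(A − λI), which equals the number of Jordan blocks for λ):
  λ = -5: algebraic multiplicity = 1, geometric multiplicity = 1
  λ = 2: algebraic multiplicity = 4, geometric multiplicity = 2

Determining the block sizes for each eigenvalue:
  λ = -5: one block (gm = 1), so the single block has size am = 1 → block sizes [1]
  λ = 2: with am = 4 and gm = 2, the partition is not yet determined (e.g. several partitions of 4 into 2 parts exist). Let N = A − (2)·I. Computing rank(N^1) = 3, rank(N^2) = 2, rank(N^3) = 1; the number of blocks of size ≥ j is rank(N^{j−1}) − rank(N^j), giving [2, 1, 1]. So we have 1 block(s) of size 3, 1 block(s) of size 1 → block sizes [3, 1]

Assembling the blocks gives a Jordan form
J =
  [-5, 0, 0, 0, 0]
  [ 0, 2, 1, 0, 0]
  [ 0, 0, 2, 1, 0]
  [ 0, 0, 0, 2, 0]
  [ 0, 0, 0, 0, 2]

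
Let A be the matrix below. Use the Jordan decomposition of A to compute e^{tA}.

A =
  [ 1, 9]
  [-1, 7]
e^{tA} =
  [-3*t*exp(4*t) + exp(4*t), 9*t*exp(4*t)]
  [-t*exp(4*t), 3*t*exp(4*t) + exp(4*t)]

Strategy: write A = P · J · P⁻¹ where J is a Jordan canonical form, so e^{tA} = P · e^{tJ} · P⁻¹, and e^{tJ} can be computed block-by-block.

A has Jordan form
J =
  [4, 1]
  [0, 4]
(up to reordering of blocks).

Per-block formulas:
  For a 2×2 Jordan block J_2(4): exp(t · J_2(4)) = e^(4t)·(I + t·N), where N is the 2×2 nilpotent shift.

After assembling e^{tJ} and conjugating by P, we get:

e^{tA} =
  [-3*t*exp(4*t) + exp(4*t), 9*t*exp(4*t)]
  [-t*exp(4*t), 3*t*exp(4*t) + exp(4*t)]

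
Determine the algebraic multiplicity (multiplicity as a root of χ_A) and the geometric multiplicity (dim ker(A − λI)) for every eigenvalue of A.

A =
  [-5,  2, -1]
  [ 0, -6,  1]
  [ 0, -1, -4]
λ = -5: alg = 3, geom = 1

Step 1 — factor the characteristic polynomial to read off the algebraic multiplicities:
  χ_A(x) = (x + 5)^3

Step 2 — compute geometric multiplicities via the rank-nullity identity g(λ) = n − rank(A − λI):
  rank(A − (-5)·I) = 2, so dim ker(A − (-5)·I) = n − 2 = 1

Summary:
  λ = -5: algebraic multiplicity = 3, geometric multiplicity = 1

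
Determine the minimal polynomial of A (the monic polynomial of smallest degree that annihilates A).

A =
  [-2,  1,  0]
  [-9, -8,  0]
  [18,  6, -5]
x^2 + 10*x + 25

The characteristic polynomial is χ_A(x) = (x + 5)^3, so the eigenvalues are known. The minimal polynomial is
  m_A(x) = Π_λ (x − λ)^{k_λ}
where k_λ is the size of the *largest* Jordan block for λ (equivalently, the smallest k with (A − λI)^k v = 0 for every generalised eigenvector v of λ).

  λ = -5: largest Jordan block has size 2, contributing (x + 5)^2

So m_A(x) = (x + 5)^2 = x^2 + 10*x + 25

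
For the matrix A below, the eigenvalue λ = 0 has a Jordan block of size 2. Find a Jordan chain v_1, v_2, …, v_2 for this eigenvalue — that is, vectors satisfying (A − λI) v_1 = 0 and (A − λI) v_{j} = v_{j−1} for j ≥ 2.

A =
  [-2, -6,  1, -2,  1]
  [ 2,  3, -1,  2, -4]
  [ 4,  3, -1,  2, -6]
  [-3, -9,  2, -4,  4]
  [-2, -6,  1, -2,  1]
A Jordan chain for λ = 0 of length 2:
v_1 = (-2, 2, 4, -3, -2)ᵀ
v_2 = (1, 0, 0, 0, 0)ᵀ

Let N = A − (0)·I. We want v_2 with N^2 v_2 = 0 but N^1 v_2 ≠ 0; then v_{j-1} := N · v_j for j = 2, …, 2.

Pick v_2 = (1, 0, 0, 0, 0)ᵀ.
Then v_1 = N · v_2 = (-2, 2, 4, -3, -2)ᵀ.

Sanity check: (A − (0)·I) v_1 = (0, 0, 0, 0, 0)ᵀ = 0. ✓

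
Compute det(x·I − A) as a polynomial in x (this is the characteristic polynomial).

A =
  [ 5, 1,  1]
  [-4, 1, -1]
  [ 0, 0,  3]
x^3 - 9*x^2 + 27*x - 27

Expanding det(x·I − A) (e.g. by cofactor expansion or by noting that A is similar to its Jordan form J, which has the same characteristic polynomial as A) gives
  χ_A(x) = x^3 - 9*x^2 + 27*x - 27
which factors as (x - 3)^3. The eigenvalues (with algebraic multiplicities) are λ = 3 with multiplicity 3.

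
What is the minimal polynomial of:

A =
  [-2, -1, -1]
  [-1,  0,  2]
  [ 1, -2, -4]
x^3 + 6*x^2 + 12*x + 8

The characteristic polynomial is χ_A(x) = (x + 2)^3, so the eigenvalues are known. The minimal polynomial is
  m_A(x) = Π_λ (x − λ)^{k_λ}
where k_λ is the size of the *largest* Jordan block for λ (equivalently, the smallest k with (A − λI)^k v = 0 for every generalised eigenvector v of λ).

  λ = -2: largest Jordan block has size 3, contributing (x + 2)^3

So m_A(x) = (x + 2)^3 = x^3 + 6*x^2 + 12*x + 8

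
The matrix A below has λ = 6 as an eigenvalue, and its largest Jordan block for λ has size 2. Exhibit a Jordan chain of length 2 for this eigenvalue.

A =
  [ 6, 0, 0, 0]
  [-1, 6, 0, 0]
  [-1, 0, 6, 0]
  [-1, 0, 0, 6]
A Jordan chain for λ = 6 of length 2:
v_1 = (0, -1, -1, -1)ᵀ
v_2 = (1, 0, 0, 0)ᵀ

Let N = A − (6)·I. We want v_2 with N^2 v_2 = 0 but N^1 v_2 ≠ 0; then v_{j-1} := N · v_j for j = 2, …, 2.

Pick v_2 = (1, 0, 0, 0)ᵀ.
Then v_1 = N · v_2 = (0, -1, -1, -1)ᵀ.

Sanity check: (A − (6)·I) v_1 = (0, 0, 0, 0)ᵀ = 0. ✓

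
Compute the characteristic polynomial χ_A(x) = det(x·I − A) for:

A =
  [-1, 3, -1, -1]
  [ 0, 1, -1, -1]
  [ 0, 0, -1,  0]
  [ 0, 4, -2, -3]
x^4 + 4*x^3 + 6*x^2 + 4*x + 1

Expanding det(x·I − A) (e.g. by cofactor expansion or by noting that A is similar to its Jordan form J, which has the same characteristic polynomial as A) gives
  χ_A(x) = x^4 + 4*x^3 + 6*x^2 + 4*x + 1
which factors as (x + 1)^4. The eigenvalues (with algebraic multiplicities) are λ = -1 with multiplicity 4.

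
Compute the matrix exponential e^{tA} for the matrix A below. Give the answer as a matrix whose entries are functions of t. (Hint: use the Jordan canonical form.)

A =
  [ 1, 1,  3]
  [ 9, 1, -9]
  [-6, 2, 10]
e^{tA} =
  [-3*t*exp(4*t) + exp(4*t), t*exp(4*t), 3*t*exp(4*t)]
  [9*t*exp(4*t), -3*t*exp(4*t) + exp(4*t), -9*t*exp(4*t)]
  [-6*t*exp(4*t), 2*t*exp(4*t), 6*t*exp(4*t) + exp(4*t)]

Strategy: write A = P · J · P⁻¹ where J is a Jordan canonical form, so e^{tA} = P · e^{tJ} · P⁻¹, and e^{tJ} can be computed block-by-block.

A has Jordan form
J =
  [4, 1, 0]
  [0, 4, 0]
  [0, 0, 4]
(up to reordering of blocks).

Per-block formulas:
  For a 2×2 Jordan block J_2(4): exp(t · J_2(4)) = e^(4t)·(I + t·N), where N is the 2×2 nilpotent shift.
  For a 1×1 block at λ = 4: exp(t · [4]) = [e^(4t)].

After assembling e^{tJ} and conjugating by P, we get:

e^{tA} =
  [-3*t*exp(4*t) + exp(4*t), t*exp(4*t), 3*t*exp(4*t)]
  [9*t*exp(4*t), -3*t*exp(4*t) + exp(4*t), -9*t*exp(4*t)]
  [-6*t*exp(4*t), 2*t*exp(4*t), 6*t*exp(4*t) + exp(4*t)]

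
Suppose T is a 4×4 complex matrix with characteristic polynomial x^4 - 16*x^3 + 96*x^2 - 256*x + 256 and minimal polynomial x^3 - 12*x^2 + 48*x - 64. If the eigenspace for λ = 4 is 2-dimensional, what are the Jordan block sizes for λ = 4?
Block sizes for λ = 4: [3, 1]

Step 1 — from the characteristic polynomial, algebraic multiplicity of λ = 4 is 4. From dim ker(T − (4)·I) = 2, there are exactly 2 Jordan blocks for λ = 4.
Step 2 — from the minimal polynomial, the factor (x − 4)^3 tells us the largest block for λ = 4 has size 3.
Step 3 — with total size 4, 2 blocks, and largest block 3, the block sizes (in nonincreasing order) are [3, 1].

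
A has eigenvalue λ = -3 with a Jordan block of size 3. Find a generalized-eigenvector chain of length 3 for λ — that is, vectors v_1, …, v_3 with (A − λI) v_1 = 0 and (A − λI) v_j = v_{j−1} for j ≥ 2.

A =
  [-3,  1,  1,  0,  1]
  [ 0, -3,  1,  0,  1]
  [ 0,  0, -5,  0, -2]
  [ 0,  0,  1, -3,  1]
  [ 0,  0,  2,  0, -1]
A Jordan chain for λ = -3 of length 3:
v_1 = (1, 0, 0, 0, 0)ᵀ
v_2 = (1, 1, -2, 1, 2)ᵀ
v_3 = (0, 0, 1, 0, 0)ᵀ

Let N = A − (-3)·I. We want v_3 with N^3 v_3 = 0 but N^2 v_3 ≠ 0; then v_{j-1} := N · v_j for j = 3, …, 2.

Pick v_3 = (0, 0, 1, 0, 0)ᵀ.
Then v_2 = N · v_3 = (1, 1, -2, 1, 2)ᵀ.
Then v_1 = N · v_2 = (1, 0, 0, 0, 0)ᵀ.

Sanity check: (A − (-3)·I) v_1 = (0, 0, 0, 0, 0)ᵀ = 0. ✓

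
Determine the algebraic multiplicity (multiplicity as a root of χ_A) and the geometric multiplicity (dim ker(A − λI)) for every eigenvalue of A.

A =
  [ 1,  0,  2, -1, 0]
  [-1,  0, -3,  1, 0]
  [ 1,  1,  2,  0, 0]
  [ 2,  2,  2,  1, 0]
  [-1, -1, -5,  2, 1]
λ = 1: alg = 5, geom = 3

Step 1 — factor the characteristic polynomial to read off the algebraic multiplicities:
  χ_A(x) = (x - 1)^5

Step 2 — compute geometric multiplicities via the rank-nullity identity g(λ) = n − rank(A − λI):
  rank(A − (1)·I) = 2, so dim ker(A − (1)·I) = n − 2 = 3

Summary:
  λ = 1: algebraic multiplicity = 5, geometric multiplicity = 3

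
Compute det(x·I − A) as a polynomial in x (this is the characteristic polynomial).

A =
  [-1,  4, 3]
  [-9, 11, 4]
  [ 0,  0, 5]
x^3 - 15*x^2 + 75*x - 125

Expanding det(x·I − A) (e.g. by cofactor expansion or by noting that A is similar to its Jordan form J, which has the same characteristic polynomial as A) gives
  χ_A(x) = x^3 - 15*x^2 + 75*x - 125
which factors as (x - 5)^3. The eigenvalues (with algebraic multiplicities) are λ = 5 with multiplicity 3.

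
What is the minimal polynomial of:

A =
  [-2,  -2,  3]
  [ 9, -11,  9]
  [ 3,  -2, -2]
x^2 + 10*x + 25

The characteristic polynomial is χ_A(x) = (x + 5)^3, so the eigenvalues are known. The minimal polynomial is
  m_A(x) = Π_λ (x − λ)^{k_λ}
where k_λ is the size of the *largest* Jordan block for λ (equivalently, the smallest k with (A − λI)^k v = 0 for every generalised eigenvector v of λ).

  λ = -5: largest Jordan block has size 2, contributing (x + 5)^2

So m_A(x) = (x + 5)^2 = x^2 + 10*x + 25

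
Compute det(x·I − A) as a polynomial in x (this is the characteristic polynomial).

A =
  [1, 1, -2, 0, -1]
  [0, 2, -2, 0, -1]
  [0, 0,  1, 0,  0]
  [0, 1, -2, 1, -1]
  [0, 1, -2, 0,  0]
x^5 - 5*x^4 + 10*x^3 - 10*x^2 + 5*x - 1

Expanding det(x·I − A) (e.g. by cofactor expansion or by noting that A is similar to its Jordan form J, which has the same characteristic polynomial as A) gives
  χ_A(x) = x^5 - 5*x^4 + 10*x^3 - 10*x^2 + 5*x - 1
which factors as (x - 1)^5. The eigenvalues (with algebraic multiplicities) are λ = 1 with multiplicity 5.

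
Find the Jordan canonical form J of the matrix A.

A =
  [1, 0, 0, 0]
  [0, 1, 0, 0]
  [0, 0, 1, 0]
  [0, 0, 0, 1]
J_1(1) ⊕ J_1(1) ⊕ J_1(1) ⊕ J_1(1)

The characteristic polynomial is
  det(x·I − A) = x^4 - 4*x^3 + 6*x^2 - 4*x + 1 = (x - 1)^4

Eigenvalues and multiplicities (the geometric multiplicity of λ is n − rank(A − λI), which equals the number of Jordan blocks for λ):
  λ = 1: algebraic multiplicity = 4, geometric multiplicity = 4

Determining the block sizes for each eigenvalue:
  λ = 1: gm = am = 4, so every block has size 1 → block sizes [1, 1, 1, 1]

Assembling the blocks gives a Jordan form
J =
  [1, 0, 0, 0]
  [0, 1, 0, 0]
  [0, 0, 1, 0]
  [0, 0, 0, 1]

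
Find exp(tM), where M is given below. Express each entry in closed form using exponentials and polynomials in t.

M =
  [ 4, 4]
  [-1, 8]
e^{tM} =
  [-2*t*exp(6*t) + exp(6*t), 4*t*exp(6*t)]
  [-t*exp(6*t), 2*t*exp(6*t) + exp(6*t)]

Strategy: write M = P · J · P⁻¹ where J is a Jordan canonical form, so e^{tM} = P · e^{tJ} · P⁻¹, and e^{tJ} can be computed block-by-block.

M has Jordan form
J =
  [6, 1]
  [0, 6]
(up to reordering of blocks).

Per-block formulas:
  For a 2×2 Jordan block J_2(6): exp(t · J_2(6)) = e^(6t)·(I + t·N), where N is the 2×2 nilpotent shift.

After assembling e^{tJ} and conjugating by P, we get:

e^{tM} =
  [-2*t*exp(6*t) + exp(6*t), 4*t*exp(6*t)]
  [-t*exp(6*t), 2*t*exp(6*t) + exp(6*t)]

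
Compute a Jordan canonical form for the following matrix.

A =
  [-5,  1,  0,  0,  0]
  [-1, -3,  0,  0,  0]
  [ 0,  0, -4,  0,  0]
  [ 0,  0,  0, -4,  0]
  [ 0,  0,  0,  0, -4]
J_2(-4) ⊕ J_1(-4) ⊕ J_1(-4) ⊕ J_1(-4)

The characteristic polynomial is
  det(x·I − A) = x^5 + 20*x^4 + 160*x^3 + 640*x^2 + 1280*x + 1024 = (x + 4)^5

Eigenvalues and multiplicities (the geometric multiplicity of λ is n − rank(A − λI), which equals the number of Jordan blocks for λ):
  λ = -4: algebraic multiplicity = 5, geometric multiplicity = 4

Determining the block sizes for each eigenvalue:
  λ = -4: 4 blocks summing to 5 forces exactly one block of size 2 and the rest size 1 → block sizes [2, 1, 1, 1]

Assembling the blocks gives a Jordan form
J =
  [-4,  1,  0,  0,  0]
  [ 0, -4,  0,  0,  0]
  [ 0,  0, -4,  0,  0]
  [ 0,  0,  0, -4,  0]
  [ 0,  0,  0,  0, -4]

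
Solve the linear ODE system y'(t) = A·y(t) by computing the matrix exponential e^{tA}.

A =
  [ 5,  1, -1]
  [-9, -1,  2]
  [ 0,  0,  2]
e^{tA} =
  [3*t*exp(2*t) + exp(2*t), t*exp(2*t), -t^2*exp(2*t)/2 - t*exp(2*t)]
  [-9*t*exp(2*t), -3*t*exp(2*t) + exp(2*t), 3*t^2*exp(2*t)/2 + 2*t*exp(2*t)]
  [0, 0, exp(2*t)]

Strategy: write A = P · J · P⁻¹ where J is a Jordan canonical form, so e^{tA} = P · e^{tJ} · P⁻¹, and e^{tJ} can be computed block-by-block.

A has Jordan form
J =
  [2, 1, 0]
  [0, 2, 1]
  [0, 0, 2]
(up to reordering of blocks).

Per-block formulas:
  For a 3×3 Jordan block J_3(2): exp(t · J_3(2)) = e^(2t)·(I + t·N + (t^2/2)·N^2), where N is the 3×3 nilpotent shift.

After assembling e^{tJ} and conjugating by P, we get:

e^{tA} =
  [3*t*exp(2*t) + exp(2*t), t*exp(2*t), -t^2*exp(2*t)/2 - t*exp(2*t)]
  [-9*t*exp(2*t), -3*t*exp(2*t) + exp(2*t), 3*t^2*exp(2*t)/2 + 2*t*exp(2*t)]
  [0, 0, exp(2*t)]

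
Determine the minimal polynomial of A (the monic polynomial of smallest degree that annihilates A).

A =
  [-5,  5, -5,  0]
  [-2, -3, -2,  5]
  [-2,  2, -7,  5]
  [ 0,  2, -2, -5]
x^2 + 10*x + 25

The characteristic polynomial is χ_A(x) = (x + 5)^4, so the eigenvalues are known. The minimal polynomial is
  m_A(x) = Π_λ (x − λ)^{k_λ}
where k_λ is the size of the *largest* Jordan block for λ (equivalently, the smallest k with (A − λI)^k v = 0 for every generalised eigenvector v of λ).

  λ = -5: largest Jordan block has size 2, contributing (x + 5)^2

So m_A(x) = (x + 5)^2 = x^2 + 10*x + 25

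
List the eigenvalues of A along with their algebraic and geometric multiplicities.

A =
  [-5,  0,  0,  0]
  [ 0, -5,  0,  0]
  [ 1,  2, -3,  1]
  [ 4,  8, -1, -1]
λ = -5: alg = 2, geom = 2; λ = -2: alg = 2, geom = 1

Step 1 — factor the characteristic polynomial to read off the algebraic multiplicities:
  χ_A(x) = (x + 2)^2*(x + 5)^2

Step 2 — compute geometric multiplicities via the rank-nullity identity g(λ) = n − rank(A − λI):
  rank(A − (-5)·I) = 2, so dim ker(A − (-5)·I) = n − 2 = 2
  rank(A − (-2)·I) = 3, so dim ker(A − (-2)·I) = n − 3 = 1

Summary:
  λ = -5: algebraic multiplicity = 2, geometric multiplicity = 2
  λ = -2: algebraic multiplicity = 2, geometric multiplicity = 1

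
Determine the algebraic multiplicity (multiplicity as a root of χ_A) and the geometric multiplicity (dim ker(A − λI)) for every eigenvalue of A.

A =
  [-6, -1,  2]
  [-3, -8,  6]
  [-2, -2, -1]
λ = -5: alg = 3, geom = 2

Step 1 — factor the characteristic polynomial to read off the algebraic multiplicities:
  χ_A(x) = (x + 5)^3

Step 2 — compute geometric multiplicities via the rank-nullity identity g(λ) = n − rank(A − λI):
  rank(A − (-5)·I) = 1, so dim ker(A − (-5)·I) = n − 1 = 2

Summary:
  λ = -5: algebraic multiplicity = 3, geometric multiplicity = 2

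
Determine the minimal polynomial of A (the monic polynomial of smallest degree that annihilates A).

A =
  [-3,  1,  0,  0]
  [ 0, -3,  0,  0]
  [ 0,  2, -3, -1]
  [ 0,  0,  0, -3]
x^2 + 6*x + 9

The characteristic polynomial is χ_A(x) = (x + 3)^4, so the eigenvalues are known. The minimal polynomial is
  m_A(x) = Π_λ (x − λ)^{k_λ}
where k_λ is the size of the *largest* Jordan block for λ (equivalently, the smallest k with (A − λI)^k v = 0 for every generalised eigenvector v of λ).

  λ = -3: largest Jordan block has size 2, contributing (x + 3)^2

So m_A(x) = (x + 3)^2 = x^2 + 6*x + 9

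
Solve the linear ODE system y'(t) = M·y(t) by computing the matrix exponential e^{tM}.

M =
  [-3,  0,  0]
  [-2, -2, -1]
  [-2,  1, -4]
e^{tM} =
  [exp(-3*t), 0, 0]
  [-2*t*exp(-3*t), t*exp(-3*t) + exp(-3*t), -t*exp(-3*t)]
  [-2*t*exp(-3*t), t*exp(-3*t), -t*exp(-3*t) + exp(-3*t)]

Strategy: write M = P · J · P⁻¹ where J is a Jordan canonical form, so e^{tM} = P · e^{tJ} · P⁻¹, and e^{tJ} can be computed block-by-block.

M has Jordan form
J =
  [-3,  1,  0]
  [ 0, -3,  0]
  [ 0,  0, -3]
(up to reordering of blocks).

Per-block formulas:
  For a 2×2 Jordan block J_2(-3): exp(t · J_2(-3)) = e^(-3t)·(I + t·N), where N is the 2×2 nilpotent shift.
  For a 1×1 block at λ = -3: exp(t · [-3]) = [e^(-3t)].

After assembling e^{tJ} and conjugating by P, we get:

e^{tM} =
  [exp(-3*t), 0, 0]
  [-2*t*exp(-3*t), t*exp(-3*t) + exp(-3*t), -t*exp(-3*t)]
  [-2*t*exp(-3*t), t*exp(-3*t), -t*exp(-3*t) + exp(-3*t)]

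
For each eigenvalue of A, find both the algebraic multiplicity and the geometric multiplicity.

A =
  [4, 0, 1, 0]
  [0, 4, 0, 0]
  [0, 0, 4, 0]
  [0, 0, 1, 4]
λ = 4: alg = 4, geom = 3

Step 1 — factor the characteristic polynomial to read off the algebraic multiplicities:
  χ_A(x) = (x - 4)^4

Step 2 — compute geometric multiplicities via the rank-nullity identity g(λ) = n − rank(A − λI):
  rank(A − (4)·I) = 1, so dim ker(A − (4)·I) = n − 1 = 3

Summary:
  λ = 4: algebraic multiplicity = 4, geometric multiplicity = 3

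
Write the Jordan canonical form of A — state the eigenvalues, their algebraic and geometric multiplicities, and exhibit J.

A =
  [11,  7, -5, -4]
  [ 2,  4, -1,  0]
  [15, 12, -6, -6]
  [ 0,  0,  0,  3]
J_3(3) ⊕ J_1(3)

The characteristic polynomial is
  det(x·I − A) = x^4 - 12*x^3 + 54*x^2 - 108*x + 81 = (x - 3)^4

Eigenvalues and multiplicities (the geometric multiplicity of λ is n − rank(A − λI), which equals the number of Jordan blocks for λ):
  λ = 3: algebraic multiplicity = 4, geometric multiplicity = 2

Determining the block sizes for each eigenvalue:
  λ = 3: with am = 4 and gm = 2, the partition is not yet determined (e.g. several partitions of 4 into 2 parts exist). Let N = A − (3)·I. Computing rank(N^1) = 2, rank(N^2) = 1, rank(N^3) = 0; the number of blocks of size ≥ j is rank(N^{j−1}) − rank(N^j), giving [2, 1, 1]. So we have 1 block(s) of size 3, 1 block(s) of size 1 → block sizes [3, 1]

Assembling the blocks gives a Jordan form
J =
  [3, 1, 0, 0]
  [0, 3, 1, 0]
  [0, 0, 3, 0]
  [0, 0, 0, 3]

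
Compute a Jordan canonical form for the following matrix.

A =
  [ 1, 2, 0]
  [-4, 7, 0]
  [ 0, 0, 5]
J_1(3) ⊕ J_1(5) ⊕ J_1(5)

The characteristic polynomial is
  det(x·I − A) = x^3 - 13*x^2 + 55*x - 75 = (x - 5)^2*(x - 3)

Eigenvalues and multiplicities (the geometric multiplicity of λ is n − rank(A − λI), which equals the number of Jordan blocks for λ):
  λ = 3: algebraic multiplicity = 1, geometric multiplicity = 1
  λ = 5: algebraic multiplicity = 2, geometric multiplicity = 2

Determining the block sizes for each eigenvalue:
  λ = 3: one block (gm = 1), so the single block has size am = 1 → block sizes [1]
  λ = 5: gm = am = 2, so every block has size 1 → block sizes [1, 1]

Assembling the blocks gives a Jordan form
J =
  [3, 0, 0]
  [0, 5, 0]
  [0, 0, 5]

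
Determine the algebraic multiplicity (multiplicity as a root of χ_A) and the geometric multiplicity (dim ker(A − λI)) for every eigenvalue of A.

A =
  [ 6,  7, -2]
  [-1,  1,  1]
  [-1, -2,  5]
λ = 4: alg = 3, geom = 1

Step 1 — factor the characteristic polynomial to read off the algebraic multiplicities:
  χ_A(x) = (x - 4)^3

Step 2 — compute geometric multiplicities via the rank-nullity identity g(λ) = n − rank(A − λI):
  rank(A − (4)·I) = 2, so dim ker(A − (4)·I) = n − 2 = 1

Summary:
  λ = 4: algebraic multiplicity = 3, geometric multiplicity = 1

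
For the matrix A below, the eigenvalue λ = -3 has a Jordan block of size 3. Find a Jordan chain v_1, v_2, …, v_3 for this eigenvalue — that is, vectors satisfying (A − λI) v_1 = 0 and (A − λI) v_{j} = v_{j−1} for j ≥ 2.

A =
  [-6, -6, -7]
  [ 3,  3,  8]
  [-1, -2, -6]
A Jordan chain for λ = -3 of length 3:
v_1 = (-2, 1, 0)ᵀ
v_2 = (-3, 3, -1)ᵀ
v_3 = (1, 0, 0)ᵀ

Let N = A − (-3)·I. We want v_3 with N^3 v_3 = 0 but N^2 v_3 ≠ 0; then v_{j-1} := N · v_j for j = 3, …, 2.

Pick v_3 = (1, 0, 0)ᵀ.
Then v_2 = N · v_3 = (-3, 3, -1)ᵀ.
Then v_1 = N · v_2 = (-2, 1, 0)ᵀ.

Sanity check: (A − (-3)·I) v_1 = (0, 0, 0)ᵀ = 0. ✓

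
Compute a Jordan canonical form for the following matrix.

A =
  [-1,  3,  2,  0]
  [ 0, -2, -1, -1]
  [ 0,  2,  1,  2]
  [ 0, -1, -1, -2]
J_3(-1) ⊕ J_1(-1)

The characteristic polynomial is
  det(x·I − A) = x^4 + 4*x^3 + 6*x^2 + 4*x + 1 = (x + 1)^4

Eigenvalues and multiplicities (the geometric multiplicity of λ is n − rank(A − λI), which equals the number of Jordan blocks for λ):
  λ = -1: algebraic multiplicity = 4, geometric multiplicity = 2

Determining the block sizes for each eigenvalue:
  λ = -1: with am = 4 and gm = 2, the partition is not yet determined (e.g. several partitions of 4 into 2 parts exist). Let N = A − (-1)·I. Computing rank(N^1) = 2, rank(N^2) = 1, rank(N^3) = 0; the number of blocks of size ≥ j is rank(N^{j−1}) − rank(N^j), giving [2, 1, 1]. So we have 1 block(s) of size 3, 1 block(s) of size 1 → block sizes [3, 1]

Assembling the blocks gives a Jordan form
J =
  [-1,  1,  0,  0]
  [ 0, -1,  1,  0]
  [ 0,  0, -1,  0]
  [ 0,  0,  0, -1]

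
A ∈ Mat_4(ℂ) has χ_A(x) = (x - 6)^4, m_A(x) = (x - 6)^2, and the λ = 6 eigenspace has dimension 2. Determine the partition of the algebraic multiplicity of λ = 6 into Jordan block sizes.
Block sizes for λ = 6: [2, 2]

Step 1 — from the characteristic polynomial, algebraic multiplicity of λ = 6 is 4. From dim ker(A − (6)·I) = 2, there are exactly 2 Jordan blocks for λ = 6.
Step 2 — from the minimal polynomial, the factor (x − 6)^2 tells us the largest block for λ = 6 has size 2.
Step 3 — with total size 4, 2 blocks, and largest block 2, the block sizes (in nonincreasing order) are [2, 2].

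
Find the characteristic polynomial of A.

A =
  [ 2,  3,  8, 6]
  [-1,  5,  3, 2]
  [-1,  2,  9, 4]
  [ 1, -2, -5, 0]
x^4 - 16*x^3 + 96*x^2 - 256*x + 256

Expanding det(x·I − A) (e.g. by cofactor expansion or by noting that A is similar to its Jordan form J, which has the same characteristic polynomial as A) gives
  χ_A(x) = x^4 - 16*x^3 + 96*x^2 - 256*x + 256
which factors as (x - 4)^4. The eigenvalues (with algebraic multiplicities) are λ = 4 with multiplicity 4.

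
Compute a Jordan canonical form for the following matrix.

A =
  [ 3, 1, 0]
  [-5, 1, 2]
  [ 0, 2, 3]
J_2(2) ⊕ J_1(3)

The characteristic polynomial is
  det(x·I − A) = x^3 - 7*x^2 + 16*x - 12 = (x - 3)*(x - 2)^2

Eigenvalues and multiplicities (the geometric multiplicity of λ is n − rank(A − λI), which equals the number of Jordan blocks for λ):
  λ = 2: algebraic multiplicity = 2, geometric multiplicity = 1
  λ = 3: algebraic multiplicity = 1, geometric multiplicity = 1

Determining the block sizes for each eigenvalue:
  λ = 2: one block (gm = 1), so the single block has size am = 2 → block sizes [2]
  λ = 3: one block (gm = 1), so the single block has size am = 1 → block sizes [1]

Assembling the blocks gives a Jordan form
J =
  [2, 1, 0]
  [0, 2, 0]
  [0, 0, 3]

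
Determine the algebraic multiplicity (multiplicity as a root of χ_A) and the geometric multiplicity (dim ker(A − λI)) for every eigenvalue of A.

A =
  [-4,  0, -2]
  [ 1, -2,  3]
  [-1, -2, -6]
λ = -4: alg = 3, geom = 1

Step 1 — factor the characteristic polynomial to read off the algebraic multiplicities:
  χ_A(x) = (x + 4)^3

Step 2 — compute geometric multiplicities via the rank-nullity identity g(λ) = n − rank(A − λI):
  rank(A − (-4)·I) = 2, so dim ker(A − (-4)·I) = n − 2 = 1

Summary:
  λ = -4: algebraic multiplicity = 3, geometric multiplicity = 1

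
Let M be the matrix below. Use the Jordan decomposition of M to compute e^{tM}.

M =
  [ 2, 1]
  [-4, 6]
e^{tM} =
  [-2*t*exp(4*t) + exp(4*t), t*exp(4*t)]
  [-4*t*exp(4*t), 2*t*exp(4*t) + exp(4*t)]

Strategy: write M = P · J · P⁻¹ where J is a Jordan canonical form, so e^{tM} = P · e^{tJ} · P⁻¹, and e^{tJ} can be computed block-by-block.

M has Jordan form
J =
  [4, 1]
  [0, 4]
(up to reordering of blocks).

Per-block formulas:
  For a 2×2 Jordan block J_2(4): exp(t · J_2(4)) = e^(4t)·(I + t·N), where N is the 2×2 nilpotent shift.

After assembling e^{tJ} and conjugating by P, we get:

e^{tM} =
  [-2*t*exp(4*t) + exp(4*t), t*exp(4*t)]
  [-4*t*exp(4*t), 2*t*exp(4*t) + exp(4*t)]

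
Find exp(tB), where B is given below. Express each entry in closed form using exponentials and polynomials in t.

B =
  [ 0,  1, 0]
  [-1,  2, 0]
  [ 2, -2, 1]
e^{tB} =
  [-t*exp(t) + exp(t), t*exp(t), 0]
  [-t*exp(t), t*exp(t) + exp(t), 0]
  [2*t*exp(t), -2*t*exp(t), exp(t)]

Strategy: write B = P · J · P⁻¹ where J is a Jordan canonical form, so e^{tB} = P · e^{tJ} · P⁻¹, and e^{tJ} can be computed block-by-block.

B has Jordan form
J =
  [1, 1, 0]
  [0, 1, 0]
  [0, 0, 1]
(up to reordering of blocks).

Per-block formulas:
  For a 2×2 Jordan block J_2(1): exp(t · J_2(1)) = e^(1t)·(I + t·N), where N is the 2×2 nilpotent shift.
  For a 1×1 block at λ = 1: exp(t · [1]) = [e^(1t)].

After assembling e^{tJ} and conjugating by P, we get:

e^{tB} =
  [-t*exp(t) + exp(t), t*exp(t), 0]
  [-t*exp(t), t*exp(t) + exp(t), 0]
  [2*t*exp(t), -2*t*exp(t), exp(t)]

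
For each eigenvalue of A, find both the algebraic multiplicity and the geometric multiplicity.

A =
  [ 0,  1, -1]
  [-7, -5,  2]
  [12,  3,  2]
λ = -1: alg = 3, geom = 1

Step 1 — factor the characteristic polynomial to read off the algebraic multiplicities:
  χ_A(x) = (x + 1)^3

Step 2 — compute geometric multiplicities via the rank-nullity identity g(λ) = n − rank(A − λI):
  rank(A − (-1)·I) = 2, so dim ker(A − (-1)·I) = n − 2 = 1

Summary:
  λ = -1: algebraic multiplicity = 3, geometric multiplicity = 1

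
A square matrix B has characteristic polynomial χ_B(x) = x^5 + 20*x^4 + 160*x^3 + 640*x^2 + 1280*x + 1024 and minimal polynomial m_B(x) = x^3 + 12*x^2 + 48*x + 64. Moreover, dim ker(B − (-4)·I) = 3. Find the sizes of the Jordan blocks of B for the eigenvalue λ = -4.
Block sizes for λ = -4: [3, 1, 1]

Step 1 — from the characteristic polynomial, algebraic multiplicity of λ = -4 is 5. From dim ker(B − (-4)·I) = 3, there are exactly 3 Jordan blocks for λ = -4.
Step 2 — from the minimal polynomial, the factor (x + 4)^3 tells us the largest block for λ = -4 has size 3.
Step 3 — with total size 5, 3 blocks, and largest block 3, the block sizes (in nonincreasing order) are [3, 1, 1].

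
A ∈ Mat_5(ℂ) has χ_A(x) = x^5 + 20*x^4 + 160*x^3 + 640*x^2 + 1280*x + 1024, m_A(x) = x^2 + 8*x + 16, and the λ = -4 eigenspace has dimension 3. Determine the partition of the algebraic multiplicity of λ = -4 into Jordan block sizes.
Block sizes for λ = -4: [2, 2, 1]

Step 1 — from the characteristic polynomial, algebraic multiplicity of λ = -4 is 5. From dim ker(A − (-4)·I) = 3, there are exactly 3 Jordan blocks for λ = -4.
Step 2 — from the minimal polynomial, the factor (x + 4)^2 tells us the largest block for λ = -4 has size 2.
Step 3 — with total size 5, 3 blocks, and largest block 2, the block sizes (in nonincreasing order) are [2, 2, 1].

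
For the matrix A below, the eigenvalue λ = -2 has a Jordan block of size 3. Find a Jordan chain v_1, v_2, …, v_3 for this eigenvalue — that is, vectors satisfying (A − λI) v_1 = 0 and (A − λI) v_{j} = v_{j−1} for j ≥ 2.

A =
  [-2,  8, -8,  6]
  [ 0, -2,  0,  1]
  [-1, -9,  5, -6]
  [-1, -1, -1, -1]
A Jordan chain for λ = -2 of length 3:
v_1 = (2, -1, -1, 0)ᵀ
v_2 = (0, 0, -1, -1)ᵀ
v_3 = (1, 0, 0, 0)ᵀ

Let N = A − (-2)·I. We want v_3 with N^3 v_3 = 0 but N^2 v_3 ≠ 0; then v_{j-1} := N · v_j for j = 3, …, 2.

Pick v_3 = (1, 0, 0, 0)ᵀ.
Then v_2 = N · v_3 = (0, 0, -1, -1)ᵀ.
Then v_1 = N · v_2 = (2, -1, -1, 0)ᵀ.

Sanity check: (A − (-2)·I) v_1 = (0, 0, 0, 0)ᵀ = 0. ✓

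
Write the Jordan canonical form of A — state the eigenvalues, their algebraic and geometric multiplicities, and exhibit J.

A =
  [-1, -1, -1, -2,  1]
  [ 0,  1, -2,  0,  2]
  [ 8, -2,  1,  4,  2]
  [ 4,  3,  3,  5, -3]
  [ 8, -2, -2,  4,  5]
J_2(1) ⊕ J_1(3) ⊕ J_1(3) ⊕ J_1(3)

The characteristic polynomial is
  det(x·I − A) = x^5 - 11*x^4 + 46*x^3 - 90*x^2 + 81*x - 27 = (x - 3)^3*(x - 1)^2

Eigenvalues and multiplicities (the geometric multiplicity of λ is n − rank(A − λI), which equals the number of Jordan blocks for λ):
  λ = 1: algebraic multiplicity = 2, geometric multiplicity = 1
  λ = 3: algebraic multiplicity = 3, geometric multiplicity = 3

Determining the block sizes for each eigenvalue:
  λ = 1: one block (gm = 1), so the single block has size am = 2 → block sizes [2]
  λ = 3: gm = am = 3, so every block has size 1 → block sizes [1, 1, 1]

Assembling the blocks gives a Jordan form
J =
  [1, 1, 0, 0, 0]
  [0, 1, 0, 0, 0]
  [0, 0, 3, 0, 0]
  [0, 0, 0, 3, 0]
  [0, 0, 0, 0, 3]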